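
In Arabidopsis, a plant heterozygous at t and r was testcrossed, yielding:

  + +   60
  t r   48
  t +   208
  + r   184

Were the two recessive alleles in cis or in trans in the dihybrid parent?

trans

The two most frequent classes are + r (184) and t + (208); these are the parental (non-recombinant) types.
So the F1 carried + r on one chromosome and t + on the other — the recessive alleles are on opposite chromosomes (trans / repulsion).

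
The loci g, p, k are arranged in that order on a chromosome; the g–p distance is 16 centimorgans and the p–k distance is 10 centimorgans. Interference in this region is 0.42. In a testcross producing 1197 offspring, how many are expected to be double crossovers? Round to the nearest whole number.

11

Map distances give recombination frequencies of 0.160 and 0.100 for the two intervals.
With interference 0.42 (so coincidence = 0.58), expected double-crossover frequency = 0.160 × 0.100 × 0.58 = 0.00928.
Expected number = 0.00928 × 1197 = 11.11 ≈ 11.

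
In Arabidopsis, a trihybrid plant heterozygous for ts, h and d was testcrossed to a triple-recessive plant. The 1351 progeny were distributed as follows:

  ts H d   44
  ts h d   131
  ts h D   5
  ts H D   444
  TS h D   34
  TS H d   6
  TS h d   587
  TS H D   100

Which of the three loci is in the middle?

h

The two most frequent reciprocal classes, TS h d and ts H D, are the parental types, so the F1 was TS h d / ts H D.
The two rarest classes, TS H d and ts h D, are the double crossovers. Comparing them with the parentals, only the h allele has switched, so h is the middle locus and the order is d – h – ts.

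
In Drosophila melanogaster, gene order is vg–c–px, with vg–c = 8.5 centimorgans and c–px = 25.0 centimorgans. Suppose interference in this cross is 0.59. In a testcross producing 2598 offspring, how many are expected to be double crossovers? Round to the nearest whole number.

23

Map distances give recombination frequencies of 0.085 and 0.250 for the two intervals.
With interference 0.59 (so coincidence = 0.41), expected double-crossover frequency = 0.085 × 0.250 × 0.41 = 0.00871.
Expected number = 0.00871 × 2598 = 22.64 ≈ 23.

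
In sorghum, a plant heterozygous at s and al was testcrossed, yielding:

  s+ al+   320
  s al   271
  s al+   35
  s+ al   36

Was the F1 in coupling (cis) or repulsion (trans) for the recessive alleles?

The two most frequent classes are s+ al+ (320) and s al (271); these are the parental (non-recombinant) types.
So the F1 carried s+ al+ on one chromosome and s al on the other — the recessive alleles are on the same chromosome (cis / coupling).

cis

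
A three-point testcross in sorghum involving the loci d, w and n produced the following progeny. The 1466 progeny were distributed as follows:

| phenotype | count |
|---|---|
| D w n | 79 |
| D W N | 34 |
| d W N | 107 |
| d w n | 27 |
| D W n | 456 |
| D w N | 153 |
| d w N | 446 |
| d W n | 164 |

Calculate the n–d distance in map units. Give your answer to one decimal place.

The two most frequent reciprocal classes, d w N and D W n, are the parental types, so the F1 was d w N / D W n.
The two rarest classes, d w n and D W N, are the double crossovers. Comparing them with the parentals, only the n allele has switched, so n is the middle locus and the order is w – n – d.
Crossovers in the n–d interval produce the single-crossover classes D w N and d W n (153 + 164 = 317) plus the double crossovers (61).
RF(n–d) = (317 + 61) / 1466 = 378/1466 = 0.2578 → 25.8 map units.

25.8 map units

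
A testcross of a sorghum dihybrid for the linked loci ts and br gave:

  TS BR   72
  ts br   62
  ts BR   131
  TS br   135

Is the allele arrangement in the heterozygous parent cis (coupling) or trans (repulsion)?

trans

The two most frequent classes are TS br (135) and ts BR (131); these are the parental (non-recombinant) types.
So the F1 carried TS br on one chromosome and ts BR on the other — the recessive alleles are on opposite chromosomes (trans / repulsion).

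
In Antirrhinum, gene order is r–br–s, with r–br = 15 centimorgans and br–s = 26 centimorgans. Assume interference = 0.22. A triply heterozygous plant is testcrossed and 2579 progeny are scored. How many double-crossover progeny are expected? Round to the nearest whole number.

Map distances give recombination frequencies of 0.150 and 0.260 for the two intervals.
With interference 0.22 (so coincidence = 0.78), expected double-crossover frequency = 0.150 × 0.260 × 0.78 = 0.03042.
Expected number = 0.03042 × 2579 = 78.45 ≈ 78.

78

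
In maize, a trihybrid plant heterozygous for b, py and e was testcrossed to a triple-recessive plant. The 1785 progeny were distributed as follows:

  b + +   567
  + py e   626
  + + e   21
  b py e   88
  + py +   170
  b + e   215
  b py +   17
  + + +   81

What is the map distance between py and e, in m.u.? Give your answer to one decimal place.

23.7 m.u.

The two most frequent reciprocal classes, b + + and + py e, are the parental types, so the F1 was b + + / + py e.
The two rarest classes, b py + and + + e, are the double crossovers. Comparing them with the parentals, only the py allele has switched, so py is the middle locus and the order is b – py – e.
Crossovers in the py–e interval produce the single-crossover classes b + e and + py + (215 + 170 = 385) plus the double crossovers (38).
RF(py–e) = (385 + 38) / 1785 = 423/1785 = 0.2370 → 23.7 m.u.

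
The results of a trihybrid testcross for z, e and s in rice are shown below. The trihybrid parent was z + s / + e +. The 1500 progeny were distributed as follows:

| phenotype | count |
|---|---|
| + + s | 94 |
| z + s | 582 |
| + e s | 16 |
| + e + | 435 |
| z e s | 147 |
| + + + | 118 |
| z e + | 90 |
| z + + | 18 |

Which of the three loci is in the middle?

s

The two rarest classes, z + + and + e s, are the double crossovers. Comparing them with the parentals, only the s allele has switched, so s is the middle locus and the order is e – s – z.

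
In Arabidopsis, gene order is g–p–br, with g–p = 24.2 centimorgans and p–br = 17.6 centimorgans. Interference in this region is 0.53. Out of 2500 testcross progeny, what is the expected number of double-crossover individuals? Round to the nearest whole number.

Map distances give recombination frequencies of 0.242 and 0.176 for the two intervals.
With interference 0.53 (so coincidence = 0.47), expected double-crossover frequency = 0.242 × 0.176 × 0.47 = 0.02002.
Expected number = 0.02002 × 2500 = 50.05 ≈ 50.

50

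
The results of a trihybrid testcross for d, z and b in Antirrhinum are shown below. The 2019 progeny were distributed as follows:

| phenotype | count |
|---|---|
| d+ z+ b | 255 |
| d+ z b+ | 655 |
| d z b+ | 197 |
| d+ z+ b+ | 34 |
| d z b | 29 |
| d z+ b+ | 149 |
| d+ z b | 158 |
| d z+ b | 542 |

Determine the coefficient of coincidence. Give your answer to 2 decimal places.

The two most frequent reciprocal classes, d+ z b+ and d z+ b, are the parental types, so the F1 was d+ z b+ / d z+ b.
The two rarest classes, d+ z+ b+ and d z b, are the double crossovers. Comparing them with the parentals, only the z allele has switched, so z is the middle locus and the order is d – z – b.
d–z: (452 + 63)/2019 = 0.2551; z–b: (307 + 63)/2019 = 0.1833.
Expected DCO frequency = 0.2551 × 0.1833 ≈ 0.04676; observed = 63/2019 ≈ 0.03120.
Coefficient of coincidence = 0.03120/0.04676 ≈ 0.67.

0.67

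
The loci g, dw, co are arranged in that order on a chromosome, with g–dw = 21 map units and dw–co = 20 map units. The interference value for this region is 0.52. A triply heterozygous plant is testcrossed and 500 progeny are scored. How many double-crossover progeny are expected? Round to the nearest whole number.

Map distances give recombination frequencies of 0.210 and 0.200 for the two intervals.
With interference 0.52 (so coincidence = 0.48), expected double-crossover frequency = 0.210 × 0.200 × 0.48 = 0.02016.
Expected number = 0.02016 × 500 = 10.08 ≈ 10.

10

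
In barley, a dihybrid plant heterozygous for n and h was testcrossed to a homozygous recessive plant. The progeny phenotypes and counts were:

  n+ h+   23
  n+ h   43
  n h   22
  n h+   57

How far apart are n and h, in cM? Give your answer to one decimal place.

The two most frequent classes, n+ h (43) and n h+ (57), are the parental types, so the F1 was n+ h / n h+.
The recombinant classes are n+ h+ and n h: 23 + 22 = 45.
Recombination frequency = 45/145 = 0.3103 ≈ 31.0%, i.e. 31.0 cM.

31.0 cM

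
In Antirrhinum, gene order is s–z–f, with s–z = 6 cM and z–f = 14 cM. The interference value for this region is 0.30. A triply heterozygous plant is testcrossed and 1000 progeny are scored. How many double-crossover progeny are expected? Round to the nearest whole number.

Map distances give recombination frequencies of 0.060 and 0.140 for the two intervals.
With interference 0.30 (so coincidence = 0.70), expected double-crossover frequency = 0.060 × 0.140 × 0.70 = 0.00588.
Expected number = 0.00588 × 1000 = 5.88 ≈ 6.

6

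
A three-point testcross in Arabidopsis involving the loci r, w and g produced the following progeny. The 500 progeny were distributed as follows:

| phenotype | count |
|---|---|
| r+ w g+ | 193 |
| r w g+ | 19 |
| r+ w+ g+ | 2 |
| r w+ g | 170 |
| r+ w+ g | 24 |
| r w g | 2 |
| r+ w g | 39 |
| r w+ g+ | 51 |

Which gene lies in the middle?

w

The two most frequent reciprocal classes, r+ w g+ and r w+ g, are the parental types, so the F1 was r+ w g+ / r w+ g.
The two rarest classes, r+ w+ g+ and r w g, are the double crossovers. Comparing them with the parentals, only the w allele has switched, so w is the middle locus and the order is r – w – g.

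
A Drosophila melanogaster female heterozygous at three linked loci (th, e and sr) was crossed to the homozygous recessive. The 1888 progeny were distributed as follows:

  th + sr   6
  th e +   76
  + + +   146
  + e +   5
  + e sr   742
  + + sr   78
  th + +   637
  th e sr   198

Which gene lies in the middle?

The two most frequent reciprocal classes, + e sr and th + +, are the parental types, so the F1 was + e sr / th + +.
The two rarest classes, + e + and th + sr, are the double crossovers. Comparing them with the parentals, only the sr allele has switched, so sr is the middle locus and the order is th – sr – e.

sr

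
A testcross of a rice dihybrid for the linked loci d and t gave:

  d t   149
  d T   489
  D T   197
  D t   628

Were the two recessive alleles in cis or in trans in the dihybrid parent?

trans

The two most frequent classes are D t (628) and d T (489); these are the parental (non-recombinant) types.
So the F1 carried D t on one chromosome and d T on the other — the recessive alleles are on opposite chromosomes (trans / repulsion).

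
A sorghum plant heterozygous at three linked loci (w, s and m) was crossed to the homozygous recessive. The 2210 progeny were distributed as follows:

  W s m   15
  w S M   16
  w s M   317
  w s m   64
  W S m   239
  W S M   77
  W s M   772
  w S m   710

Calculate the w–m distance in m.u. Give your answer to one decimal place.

The two most frequent reciprocal classes, W s M and w S m, are the parental types, so the F1 was W s M / w S m.
The two rarest classes, W s m and w S M, are the double crossovers. Comparing them with the parentals, only the m allele has switched, so m is the middle locus and the order is w – m – s.
Crossovers in the w–m interval produce the single-crossover classes w s M and W S m (317 + 239 = 556) plus the double crossovers (31).
RF(w–m) = (556 + 31) / 2210 = 587/2210 = 0.2656 → 26.6 m.u.

26.6 m.u.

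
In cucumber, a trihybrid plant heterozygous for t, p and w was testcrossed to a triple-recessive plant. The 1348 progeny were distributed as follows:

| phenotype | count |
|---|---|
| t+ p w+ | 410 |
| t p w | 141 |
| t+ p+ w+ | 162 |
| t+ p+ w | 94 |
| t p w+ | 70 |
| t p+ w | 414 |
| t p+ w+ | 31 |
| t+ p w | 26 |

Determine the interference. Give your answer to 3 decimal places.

The two most frequent reciprocal classes, t p+ w and t+ p w+, are the parental types, so the F1 was t p+ w / t+ p w+.
The two rarest classes, t p+ w+ and t+ p w, are the double crossovers. Comparing them with the parentals, only the w allele has switched, so w is the middle locus and the order is p – w – t.
p–w: (303 + 57)/1348 = 0.2671; w–t: (164 + 57)/1348 = 0.1639.
Expected DCO frequency = 0.2671 × 0.1639 ≈ 0.04378; observed = 57/1348 ≈ 0.04228.
Coefficient of coincidence = 0.04228/0.04378 ≈ 0.966; interference = 1 − 0.966 = 0.034.

0.034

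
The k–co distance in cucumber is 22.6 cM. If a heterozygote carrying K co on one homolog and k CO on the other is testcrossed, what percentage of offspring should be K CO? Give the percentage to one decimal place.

A map distance of 22.6 cM corresponds to a recombination frequency of 0.226.
The F1 is K co / k CO, so K CO is a recombinant gamete class with expected frequency r/2 = 0.226/2 = 0.1130.
That is 0.1130 = 11.3% of the progeny.

11.3%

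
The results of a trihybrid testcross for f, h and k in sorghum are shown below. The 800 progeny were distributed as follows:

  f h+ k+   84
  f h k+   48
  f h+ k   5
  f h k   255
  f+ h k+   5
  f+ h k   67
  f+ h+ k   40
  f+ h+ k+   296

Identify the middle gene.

The two most frequent reciprocal classes, f h k and f+ h+ k+, are the parental types, so the F1 was f h k / f+ h+ k+.
The two rarest classes, f h+ k and f+ h k+, are the double crossovers. Comparing them with the parentals, only the h allele has switched, so h is the middle locus and the order is k – h – f.

h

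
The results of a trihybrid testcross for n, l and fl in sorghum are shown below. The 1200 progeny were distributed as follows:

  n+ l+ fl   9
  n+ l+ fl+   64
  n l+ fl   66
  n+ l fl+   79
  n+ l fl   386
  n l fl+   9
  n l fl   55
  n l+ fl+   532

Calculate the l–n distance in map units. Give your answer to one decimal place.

11.4 map units

The two most frequent reciprocal classes, n+ l fl and n l+ fl+, are the parental types, so the F1 was n+ l fl / n l+ fl+.
The two rarest classes, n+ l+ fl and n l fl+, are the double crossovers. Comparing them with the parentals, only the l allele has switched, so l is the middle locus and the order is fl – l – n.
Crossovers in the l–n interval produce the single-crossover classes n l fl and n+ l+ fl+ (55 + 64 = 119) plus the double crossovers (18).
RF(l–n) = (119 + 18) / 1200 = 137/1200 = 0.1142 → 11.4 map units.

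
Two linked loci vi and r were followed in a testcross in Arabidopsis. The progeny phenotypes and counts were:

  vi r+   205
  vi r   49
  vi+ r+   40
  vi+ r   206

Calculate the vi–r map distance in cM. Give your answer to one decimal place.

The two most frequent classes, vi+ r (206) and vi r+ (205), are the parental types, so the F1 was vi+ r / vi r+.
The recombinant classes are vi+ r+ and vi r: 40 + 49 = 89.
Recombination frequency = 89/500 = 0.1780 ≈ 17.8%, i.e. 17.8 cM.

17.8 cM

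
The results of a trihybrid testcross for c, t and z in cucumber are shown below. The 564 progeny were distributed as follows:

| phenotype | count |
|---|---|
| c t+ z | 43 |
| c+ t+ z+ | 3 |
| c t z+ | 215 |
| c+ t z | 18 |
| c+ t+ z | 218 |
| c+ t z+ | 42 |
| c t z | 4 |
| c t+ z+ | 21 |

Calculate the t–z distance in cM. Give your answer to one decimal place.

The two most frequent reciprocal classes, c+ t+ z and c t z+, are the parental types, so the F1 was c+ t+ z / c t z+.
The two rarest classes, c+ t+ z+ and c t z, are the double crossovers. Comparing them with the parentals, only the z allele has switched, so z is the middle locus and the order is c – z – t.
Crossovers in the z–t interval produce the single-crossover classes c+ t z and c t+ z+ (18 + 21 = 39) plus the double crossovers (7).
RF(z–t) = (39 + 7) / 564 = 46/564 = 0.0816 → 8.2 cM.

8.2 cM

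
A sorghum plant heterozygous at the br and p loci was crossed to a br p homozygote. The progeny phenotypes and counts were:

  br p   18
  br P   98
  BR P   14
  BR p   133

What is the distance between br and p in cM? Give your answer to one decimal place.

12.2 cM

The two most frequent classes, BR p (133) and br P (98), are the parental types, so the F1 was BR p / br P.
The recombinant classes are BR P and br p: 14 + 18 = 32.
Recombination frequency = 32/263 = 0.1217 ≈ 12.2%, i.e. 12.2 cM.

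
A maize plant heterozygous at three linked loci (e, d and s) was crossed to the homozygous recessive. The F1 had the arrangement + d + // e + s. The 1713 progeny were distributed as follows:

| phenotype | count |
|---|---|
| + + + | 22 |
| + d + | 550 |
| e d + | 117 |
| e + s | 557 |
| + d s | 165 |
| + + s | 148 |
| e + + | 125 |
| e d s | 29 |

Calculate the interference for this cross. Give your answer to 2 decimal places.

The two rarest classes, + + + and e d s, are the double crossovers. Comparing them with the parentals, only the d allele has switched, so d is the middle locus and the order is s – d – e.
s–d: (290 + 51)/1713 = 0.1991; d–e: (265 + 51)/1713 = 0.1845.
Expected DCO frequency = 0.1991 × 0.1845 ≈ 0.03673; observed = 51/1713 ≈ 0.02977.
Coefficient of coincidence = 0.02977/0.03673 ≈ 0.81; interference = 1 − 0.81 = 0.19.

0.19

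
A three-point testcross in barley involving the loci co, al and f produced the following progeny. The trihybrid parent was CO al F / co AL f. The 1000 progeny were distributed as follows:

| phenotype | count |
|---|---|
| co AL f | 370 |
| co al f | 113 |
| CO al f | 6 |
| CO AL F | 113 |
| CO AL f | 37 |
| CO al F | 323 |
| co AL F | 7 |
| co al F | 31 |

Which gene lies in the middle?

The two rarest classes, CO al f and co AL F, are the double crossovers. Comparing them with the parentals, only the f allele has switched, so f is the middle locus and the order is co – f – al.

f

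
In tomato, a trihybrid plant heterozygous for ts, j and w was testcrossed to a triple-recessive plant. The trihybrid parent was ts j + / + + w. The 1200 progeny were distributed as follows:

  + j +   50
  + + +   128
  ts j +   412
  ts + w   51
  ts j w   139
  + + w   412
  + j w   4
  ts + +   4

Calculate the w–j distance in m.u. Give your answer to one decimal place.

22.9 m.u.

The two rarest classes, ts + + and + j w, are the double crossovers. Comparing them with the parentals, only the j allele has switched, so j is the middle locus and the order is w – j – ts.
Crossovers in the w–j interval produce the single-crossover classes ts j w and + + + (139 + 128 = 267) plus the double crossovers (8).
RF(w–j) = (267 + 8) / 1200 = 275/1200 = 0.2292 → 22.9 m.u.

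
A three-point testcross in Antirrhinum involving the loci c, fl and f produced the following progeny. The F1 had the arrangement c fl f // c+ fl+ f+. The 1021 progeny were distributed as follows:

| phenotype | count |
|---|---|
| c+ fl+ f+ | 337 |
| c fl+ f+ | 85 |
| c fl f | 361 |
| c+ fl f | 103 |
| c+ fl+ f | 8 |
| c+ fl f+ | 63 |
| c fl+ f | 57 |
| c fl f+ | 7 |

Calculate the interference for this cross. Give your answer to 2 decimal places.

0.44

The two rarest classes, c fl f+ and c+ fl+ f, are the double crossovers. Comparing them with the parentals, only the f allele has switched, so f is the middle locus and the order is c – f – fl.
c–f: (188 + 15)/1021 = 0.1988; f–fl: (120 + 15)/1021 = 0.1322.
Expected DCO frequency = 0.1988 × 0.1322 ≈ 0.02628; observed = 15/1021 ≈ 0.01469.
Coefficient of coincidence = 0.01469/0.02628 ≈ 0.56; interference = 1 − 0.56 = 0.44.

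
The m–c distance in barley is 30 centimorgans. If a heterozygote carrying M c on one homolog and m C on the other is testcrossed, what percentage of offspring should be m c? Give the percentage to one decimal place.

A map distance of 30 centimorgans corresponds to a recombination frequency of 0.300.
The F1 is M c / m C, so m c is a recombinant gamete class with expected frequency r/2 = 0.300/2 = 0.1500.
That is 0.1500 = 15.0% of the progeny.

15.0%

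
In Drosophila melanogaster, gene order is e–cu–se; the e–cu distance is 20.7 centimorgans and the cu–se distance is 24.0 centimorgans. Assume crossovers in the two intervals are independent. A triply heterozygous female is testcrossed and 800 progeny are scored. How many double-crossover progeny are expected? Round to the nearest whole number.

40

Map distances give recombination frequencies of 0.207 and 0.240 for the two intervals.
With no interference, expected double-crossover frequency = 0.207 × 0.240 = 0.04968.
Expected number = 0.04968 × 800 = 39.74 ≈ 40.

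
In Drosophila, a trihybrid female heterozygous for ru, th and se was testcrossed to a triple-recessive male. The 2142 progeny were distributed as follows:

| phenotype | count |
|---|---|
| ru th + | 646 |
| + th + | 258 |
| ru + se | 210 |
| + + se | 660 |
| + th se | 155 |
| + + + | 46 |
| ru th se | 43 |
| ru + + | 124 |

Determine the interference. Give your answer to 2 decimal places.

0.07

The two most frequent reciprocal classes, ru th + and + + se, are the parental types, so the F1 was ru th + / + + se.
The two rarest classes, ru th se and + + +, are the double crossovers. Comparing them with the parentals, only the se allele has switched, so se is the middle locus and the order is th – se – ru.
th–se: (279 + 89)/2142 = 0.1718; se–ru: (468 + 89)/2142 = 0.2600.
Expected DCO frequency = 0.1718 × 0.2600 ≈ 0.04467; observed = 89/2142 ≈ 0.04155.
Coefficient of coincidence = 0.04155/0.04467 ≈ 0.93; interference = 1 − 0.93 = 0.07.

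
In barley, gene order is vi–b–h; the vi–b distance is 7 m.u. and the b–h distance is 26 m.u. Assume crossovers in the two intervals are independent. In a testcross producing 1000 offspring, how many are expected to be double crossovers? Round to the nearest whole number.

Map distances give recombination frequencies of 0.070 and 0.260 for the two intervals.
With no interference, expected double-crossover frequency = 0.070 × 0.260 = 0.01820.
Expected number = 0.01820 × 1000 = 18.20 ≈ 18.

18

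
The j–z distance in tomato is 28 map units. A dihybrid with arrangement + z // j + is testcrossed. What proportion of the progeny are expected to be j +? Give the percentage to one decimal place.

36.0%

A map distance of 28 map units corresponds to a recombination frequency of 0.280.
The F1 is + z / j +, so j + is a parental gamete class with expected frequency (1 − r)/2 = 0.720/2 = 0.3600.
That is 0.3600 = 36.0% of the progeny.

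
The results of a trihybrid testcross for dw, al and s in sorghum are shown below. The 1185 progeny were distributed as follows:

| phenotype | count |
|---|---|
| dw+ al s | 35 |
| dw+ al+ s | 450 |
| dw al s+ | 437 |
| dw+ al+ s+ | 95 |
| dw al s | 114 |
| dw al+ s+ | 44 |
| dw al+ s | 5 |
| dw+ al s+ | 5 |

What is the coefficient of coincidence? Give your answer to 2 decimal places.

0.61

The two most frequent reciprocal classes, dw al s+ and dw+ al+ s, are the parental types, so the F1 was dw al s+ / dw+ al+ s.
The two rarest classes, dw+ al s+ and dw al+ s, are the double crossovers. Comparing them with the parentals, only the dw allele has switched, so dw is the middle locus and the order is s – dw – al.
s–dw: (209 + 10)/1185 = 0.1848; dw–al: (79 + 10)/1185 = 0.0751.
Expected DCO frequency = 0.1848 × 0.0751 ≈ 0.01388; observed = 10/1185 ≈ 0.00844.
Coefficient of coincidence = 0.00844/0.01388 ≈ 0.61.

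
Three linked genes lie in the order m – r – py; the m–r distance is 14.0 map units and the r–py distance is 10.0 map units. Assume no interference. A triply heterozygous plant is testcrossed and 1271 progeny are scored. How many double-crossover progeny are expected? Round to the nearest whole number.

Map distances give recombination frequencies of 0.140 and 0.100 for the two intervals.
With no interference, expected double-crossover frequency = 0.140 × 0.100 = 0.01400.
Expected number = 0.01400 × 1271 = 17.79 ≈ 18.

18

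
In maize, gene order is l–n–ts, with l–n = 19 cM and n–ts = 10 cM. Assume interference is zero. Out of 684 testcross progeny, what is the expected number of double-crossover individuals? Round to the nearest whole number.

Map distances give recombination frequencies of 0.190 and 0.100 for the two intervals.
With no interference, expected double-crossover frequency = 0.190 × 0.100 = 0.01900.
Expected number = 0.01900 × 684 = 13.00 ≈ 13.

13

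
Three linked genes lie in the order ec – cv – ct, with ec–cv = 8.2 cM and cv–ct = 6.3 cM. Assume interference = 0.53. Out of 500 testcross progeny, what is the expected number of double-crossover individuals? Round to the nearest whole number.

1

Map distances give recombination frequencies of 0.082 and 0.063 for the two intervals.
With interference 0.53 (so coincidence = 0.47), expected double-crossover frequency = 0.082 × 0.063 × 0.47 = 0.00243.
Expected number = 0.00243 × 500 = 1.21 ≈ 1.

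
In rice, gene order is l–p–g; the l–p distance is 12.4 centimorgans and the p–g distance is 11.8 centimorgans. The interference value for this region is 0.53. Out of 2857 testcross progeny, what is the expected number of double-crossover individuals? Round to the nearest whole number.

20

Map distances give recombination frequencies of 0.124 and 0.118 for the two intervals.
With interference 0.53 (so coincidence = 0.47), expected double-crossover frequency = 0.124 × 0.118 × 0.47 = 0.00688.
Expected number = 0.00688 × 2857 = 19.65 ≈ 20.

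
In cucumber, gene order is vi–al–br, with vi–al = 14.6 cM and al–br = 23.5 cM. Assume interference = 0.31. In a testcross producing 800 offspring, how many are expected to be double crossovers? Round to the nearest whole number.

19

Map distances give recombination frequencies of 0.146 and 0.235 for the two intervals.
With interference 0.31 (so coincidence = 0.69), expected double-crossover frequency = 0.146 × 0.235 × 0.69 = 0.02367.
Expected number = 0.02367 × 800 = 18.94 ≈ 19.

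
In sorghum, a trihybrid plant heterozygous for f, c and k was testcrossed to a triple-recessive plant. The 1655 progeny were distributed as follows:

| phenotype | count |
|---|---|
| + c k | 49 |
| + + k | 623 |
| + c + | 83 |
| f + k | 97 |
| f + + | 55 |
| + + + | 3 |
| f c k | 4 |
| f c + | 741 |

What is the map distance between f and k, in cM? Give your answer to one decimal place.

The two most frequent reciprocal classes, + + k and f c +, are the parental types, so the F1 was + + k / f c +.
The two rarest classes, + + + and f c k, are the double crossovers. Comparing them with the parentals, only the k allele has switched, so k is the middle locus and the order is c – k – f.
Crossovers in the k–f interval produce the single-crossover classes f + k and + c + (97 + 83 = 180) plus the double crossovers (7).
RF(k–f) = (180 + 7) / 1655 = 187/1655 = 0.1130 → 11.3 cM.

11.3 cM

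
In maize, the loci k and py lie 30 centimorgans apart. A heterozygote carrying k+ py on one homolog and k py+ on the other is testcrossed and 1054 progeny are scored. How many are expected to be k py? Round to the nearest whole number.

A map distance of 30 centimorgans corresponds to a recombination frequency of 0.300.
The F1 is k+ py / k py+, so k py is a recombinant gamete class with expected frequency r/2 = 0.300/2 = 0.1500.
Expected number = 0.1500 × 1054 = 158.10 ≈ 158.

158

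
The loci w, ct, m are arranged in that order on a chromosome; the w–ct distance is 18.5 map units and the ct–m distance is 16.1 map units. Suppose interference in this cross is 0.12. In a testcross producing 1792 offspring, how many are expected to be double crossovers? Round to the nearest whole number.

Map distances give recombination frequencies of 0.185 and 0.161 for the two intervals.
With interference 0.12 (so coincidence = 0.88), expected double-crossover frequency = 0.185 × 0.161 × 0.88 = 0.02621.
Expected number = 0.02621 × 1792 = 46.97 ≈ 47.

47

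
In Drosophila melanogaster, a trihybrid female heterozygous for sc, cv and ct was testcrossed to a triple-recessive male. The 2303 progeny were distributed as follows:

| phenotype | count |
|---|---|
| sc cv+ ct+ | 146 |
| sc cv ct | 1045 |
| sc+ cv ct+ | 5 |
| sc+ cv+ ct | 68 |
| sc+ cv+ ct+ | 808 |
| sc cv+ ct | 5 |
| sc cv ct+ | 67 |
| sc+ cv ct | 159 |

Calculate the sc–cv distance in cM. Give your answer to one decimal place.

The two most frequent reciprocal classes, sc cv ct and sc+ cv+ ct+, are the parental types, so the F1 was sc cv ct / sc+ cv+ ct+.
The two rarest classes, sc cv+ ct and sc+ cv ct+, are the double crossovers. Comparing them with the parentals, only the cv allele has switched, so cv is the middle locus and the order is sc – cv – ct.
Crossovers in the sc–cv interval produce the single-crossover classes sc+ cv ct and sc cv+ ct+ (159 + 146 = 305) plus the double crossovers (10).
RF(sc–cv) = (305 + 10) / 2303 = 315/2303 = 0.1368 → 13.7 cM.

13.7 cM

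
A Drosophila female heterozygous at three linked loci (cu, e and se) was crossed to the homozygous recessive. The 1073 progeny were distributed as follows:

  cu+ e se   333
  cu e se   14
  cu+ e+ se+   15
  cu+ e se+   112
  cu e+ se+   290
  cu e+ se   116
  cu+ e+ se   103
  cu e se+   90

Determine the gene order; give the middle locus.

cu

The two most frequent reciprocal classes, cu e+ se+ and cu+ e se, are the parental types, so the F1 was cu e+ se+ / cu+ e se.
The two rarest classes, cu+ e+ se+ and cu e se, are the double crossovers. Comparing them with the parentals, only the cu allele has switched, so cu is the middle locus and the order is se – cu – e.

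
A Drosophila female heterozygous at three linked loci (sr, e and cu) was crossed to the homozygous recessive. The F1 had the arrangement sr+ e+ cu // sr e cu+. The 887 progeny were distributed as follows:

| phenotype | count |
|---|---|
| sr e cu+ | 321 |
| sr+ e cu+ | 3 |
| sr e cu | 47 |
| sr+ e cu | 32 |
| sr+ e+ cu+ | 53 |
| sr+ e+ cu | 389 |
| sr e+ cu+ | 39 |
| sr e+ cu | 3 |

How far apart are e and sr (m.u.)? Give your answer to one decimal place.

8.7 m.u.

The two rarest classes, sr e+ cu and sr+ e cu+, are the double crossovers. Comparing them with the parentals, only the sr allele has switched, so sr is the middle locus and the order is cu – sr – e.
Crossovers in the sr–e interval produce the single-crossover classes sr+ e cu and sr e+ cu+ (32 + 39 = 71) plus the double crossovers (6).
RF(sr–e) = (71 + 6) / 887 = 77/887 = 0.0868 → 8.7 m.u.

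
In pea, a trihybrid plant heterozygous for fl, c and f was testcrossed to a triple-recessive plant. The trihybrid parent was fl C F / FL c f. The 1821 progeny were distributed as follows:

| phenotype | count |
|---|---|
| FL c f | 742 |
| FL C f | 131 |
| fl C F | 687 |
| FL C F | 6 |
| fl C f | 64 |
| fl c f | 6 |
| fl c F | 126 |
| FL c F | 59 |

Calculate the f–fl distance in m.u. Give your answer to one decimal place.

7.4 m.u.

The two rarest classes, FL C F and fl c f, are the double crossovers. Comparing them with the parentals, only the fl allele has switched, so fl is the middle locus and the order is c – fl – f.
Crossovers in the fl–f interval produce the single-crossover classes fl C f and FL c F (64 + 59 = 123) plus the double crossovers (12).
RF(fl–f) = (123 + 12) / 1821 = 135/1821 = 0.0741 → 7.4 m.u.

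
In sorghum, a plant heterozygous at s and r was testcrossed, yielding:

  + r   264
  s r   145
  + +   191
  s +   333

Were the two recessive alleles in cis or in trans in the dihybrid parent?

The two most frequent classes are + r (264) and s + (333); these are the parental (non-recombinant) types.
So the F1 carried + r on one chromosome and s + on the other — the recessive alleles are on opposite chromosomes (trans / repulsion).

trans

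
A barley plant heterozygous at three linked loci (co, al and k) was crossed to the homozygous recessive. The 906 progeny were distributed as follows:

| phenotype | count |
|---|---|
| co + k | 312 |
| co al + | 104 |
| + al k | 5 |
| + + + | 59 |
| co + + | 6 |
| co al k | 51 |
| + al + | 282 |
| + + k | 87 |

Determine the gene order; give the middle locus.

The two most frequent reciprocal classes, co + k and + al +, are the parental types, so the F1 was co + k / + al +.
The two rarest classes, co + + and + al k, are the double crossovers. Comparing them with the parentals, only the k allele has switched, so k is the middle locus and the order is al – k – co.

k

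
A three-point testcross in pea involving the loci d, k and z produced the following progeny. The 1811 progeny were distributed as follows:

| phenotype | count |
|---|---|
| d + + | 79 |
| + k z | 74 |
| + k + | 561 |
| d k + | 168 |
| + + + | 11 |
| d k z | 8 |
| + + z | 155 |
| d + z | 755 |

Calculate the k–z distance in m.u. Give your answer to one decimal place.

9.5 m.u.

The two most frequent reciprocal classes, + k + and d + z, are the parental types, so the F1 was + k + / d + z.
The two rarest classes, + + + and d k z, are the double crossovers. Comparing them with the parentals, only the k allele has switched, so k is the middle locus and the order is z – k – d.
Crossovers in the z–k interval produce the single-crossover classes + k z and d + + (74 + 79 = 153) plus the double crossovers (19).
RF(z–k) = (153 + 19) / 1811 = 172/1811 = 0.0950 → 9.5 m.u.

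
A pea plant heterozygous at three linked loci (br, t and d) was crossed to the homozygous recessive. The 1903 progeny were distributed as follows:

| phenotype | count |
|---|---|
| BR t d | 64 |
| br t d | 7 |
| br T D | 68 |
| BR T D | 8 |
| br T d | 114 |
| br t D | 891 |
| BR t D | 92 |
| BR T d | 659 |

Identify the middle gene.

d

The two most frequent reciprocal classes, br t D and BR T d, are the parental types, so the F1 was br t D / BR T d.
The two rarest classes, br t d and BR T D, are the double crossovers. Comparing them with the parentals, only the d allele has switched, so d is the middle locus and the order is br – d – t.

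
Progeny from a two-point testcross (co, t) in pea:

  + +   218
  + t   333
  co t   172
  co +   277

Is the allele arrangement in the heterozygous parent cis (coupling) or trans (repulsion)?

The two most frequent classes are + t (333) and co + (277); these are the parental (non-recombinant) types.
So the F1 carried + t on one chromosome and co + on the other — the recessive alleles are on opposite chromosomes (trans / repulsion).

trans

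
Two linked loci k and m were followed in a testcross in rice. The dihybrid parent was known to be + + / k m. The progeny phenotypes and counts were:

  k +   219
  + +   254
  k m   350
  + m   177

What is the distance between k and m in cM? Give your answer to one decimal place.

The recombinant classes are + m and k +: 177 + 219 = 396.
Recombination frequency = 396/1000 = 0.3960 ≈ 39.6%, i.e. 39.6 cM.

39.6 cM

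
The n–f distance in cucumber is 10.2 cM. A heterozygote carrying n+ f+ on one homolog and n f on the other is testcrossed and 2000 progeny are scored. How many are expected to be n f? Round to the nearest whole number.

A map distance of 10.2 cM corresponds to a recombination frequency of 0.102.
The F1 is n+ f+ / n f, so n f is a parental gamete class with expected frequency (1 − r)/2 = 0.898/2 = 0.4490.
Expected number = 0.4490 × 2000 = 898.00 ≈ 898.

898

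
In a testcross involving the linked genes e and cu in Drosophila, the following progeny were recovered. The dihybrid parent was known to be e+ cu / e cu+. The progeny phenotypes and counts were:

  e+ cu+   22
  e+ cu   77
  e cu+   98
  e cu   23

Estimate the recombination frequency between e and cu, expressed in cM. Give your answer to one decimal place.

20.5 cM

The recombinant classes are e+ cu+ and e cu: 22 + 23 = 45.
Recombination frequency = 45/220 = 0.2045 ≈ 20.5%, i.e. 20.5 cM.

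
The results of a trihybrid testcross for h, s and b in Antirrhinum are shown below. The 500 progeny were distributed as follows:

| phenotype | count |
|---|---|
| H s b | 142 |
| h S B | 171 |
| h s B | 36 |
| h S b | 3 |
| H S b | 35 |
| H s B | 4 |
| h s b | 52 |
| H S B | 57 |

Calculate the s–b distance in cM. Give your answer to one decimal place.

15.6 cM

The two most frequent reciprocal classes, h S B and H s b, are the parental types, so the F1 was h S B / H s b.
The two rarest classes, h S b and H s B, are the double crossovers. Comparing them with the parentals, only the b allele has switched, so b is the middle locus and the order is h – b – s.
Crossovers in the b–s interval produce the single-crossover classes h s B and H S b (36 + 35 = 71) plus the double crossovers (7).
RF(b–s) = (71 + 7) / 500 = 78/500 = 0.1560 → 15.6 cM.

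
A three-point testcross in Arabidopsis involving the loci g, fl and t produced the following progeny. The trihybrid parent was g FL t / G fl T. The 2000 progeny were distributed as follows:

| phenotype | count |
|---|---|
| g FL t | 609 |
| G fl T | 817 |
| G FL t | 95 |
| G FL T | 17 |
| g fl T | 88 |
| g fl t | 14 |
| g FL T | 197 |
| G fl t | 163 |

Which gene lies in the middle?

fl

The two rarest classes, g fl t and G FL T, are the double crossovers. Comparing them with the parentals, only the fl allele has switched, so fl is the middle locus and the order is g – fl – t.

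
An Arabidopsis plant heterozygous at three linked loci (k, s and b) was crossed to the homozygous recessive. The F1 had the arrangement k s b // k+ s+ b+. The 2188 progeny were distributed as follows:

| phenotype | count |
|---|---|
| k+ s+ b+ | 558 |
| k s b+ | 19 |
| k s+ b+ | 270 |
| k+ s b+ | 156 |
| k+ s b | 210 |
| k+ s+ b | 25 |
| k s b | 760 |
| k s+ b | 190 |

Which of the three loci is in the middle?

b

The two rarest classes, k s b+ and k+ s+ b, are the double crossovers. Comparing them with the parentals, only the b allele has switched, so b is the middle locus and the order is s – b – k.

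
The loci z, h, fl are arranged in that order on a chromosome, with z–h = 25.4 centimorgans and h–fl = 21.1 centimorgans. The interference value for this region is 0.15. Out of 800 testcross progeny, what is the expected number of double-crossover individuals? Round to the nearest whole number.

36

Map distances give recombination frequencies of 0.254 and 0.211 for the two intervals.
With interference 0.15 (so coincidence = 0.85), expected double-crossover frequency = 0.254 × 0.211 × 0.85 = 0.04555.
Expected number = 0.04555 × 800 = 36.44 ≈ 36.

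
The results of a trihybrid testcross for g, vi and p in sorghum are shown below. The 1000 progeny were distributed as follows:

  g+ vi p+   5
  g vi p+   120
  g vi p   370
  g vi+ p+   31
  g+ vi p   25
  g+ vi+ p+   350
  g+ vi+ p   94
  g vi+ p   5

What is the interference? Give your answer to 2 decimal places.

The two most frequent reciprocal classes, g vi p and g+ vi+ p+, are the parental types, so the F1 was g vi p / g+ vi+ p+.
The two rarest classes, g vi+ p and g+ vi p+, are the double crossovers. Comparing them with the parentals, only the vi allele has switched, so vi is the middle locus and the order is g – vi – p.
g–vi: (56 + 10)/1000 = 0.0660; vi–p: (214 + 10)/1000 = 0.2240.
Expected DCO frequency = 0.0660 × 0.2240 ≈ 0.01478; observed = 10/1000 ≈ 0.01000.
Coefficient of coincidence = 0.01000/0.01478 ≈ 0.68; interference = 1 − 0.68 = 0.32.

0.32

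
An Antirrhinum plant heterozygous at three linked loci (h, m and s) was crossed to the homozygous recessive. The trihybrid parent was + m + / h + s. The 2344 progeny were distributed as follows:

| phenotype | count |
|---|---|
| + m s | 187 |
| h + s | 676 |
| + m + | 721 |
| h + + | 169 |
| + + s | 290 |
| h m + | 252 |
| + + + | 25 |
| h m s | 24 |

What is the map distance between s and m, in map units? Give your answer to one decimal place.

17.3 map units

The two rarest classes, + + + and h m s, are the double crossovers. Comparing them with the parentals, only the m allele has switched, so m is the middle locus and the order is h – m – s.
Crossovers in the m–s interval produce the single-crossover classes + m s and h + + (187 + 169 = 356) plus the double crossovers (49).
RF(m–s) = (356 + 49) / 2344 = 405/2344 = 0.1728 → 17.3 map units.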